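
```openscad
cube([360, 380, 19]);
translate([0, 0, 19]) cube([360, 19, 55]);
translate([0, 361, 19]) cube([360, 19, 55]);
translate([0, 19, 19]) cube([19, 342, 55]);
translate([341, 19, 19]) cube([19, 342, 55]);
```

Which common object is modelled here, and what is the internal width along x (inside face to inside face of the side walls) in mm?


An open box. The internal width is 322 mm.

A 360×380 base slab with four walls standing on it — an open box. The base is 360 mm wide and the walls are 19 mm thick, so the internal width is 360 − 2 × 19 = 322 mm.


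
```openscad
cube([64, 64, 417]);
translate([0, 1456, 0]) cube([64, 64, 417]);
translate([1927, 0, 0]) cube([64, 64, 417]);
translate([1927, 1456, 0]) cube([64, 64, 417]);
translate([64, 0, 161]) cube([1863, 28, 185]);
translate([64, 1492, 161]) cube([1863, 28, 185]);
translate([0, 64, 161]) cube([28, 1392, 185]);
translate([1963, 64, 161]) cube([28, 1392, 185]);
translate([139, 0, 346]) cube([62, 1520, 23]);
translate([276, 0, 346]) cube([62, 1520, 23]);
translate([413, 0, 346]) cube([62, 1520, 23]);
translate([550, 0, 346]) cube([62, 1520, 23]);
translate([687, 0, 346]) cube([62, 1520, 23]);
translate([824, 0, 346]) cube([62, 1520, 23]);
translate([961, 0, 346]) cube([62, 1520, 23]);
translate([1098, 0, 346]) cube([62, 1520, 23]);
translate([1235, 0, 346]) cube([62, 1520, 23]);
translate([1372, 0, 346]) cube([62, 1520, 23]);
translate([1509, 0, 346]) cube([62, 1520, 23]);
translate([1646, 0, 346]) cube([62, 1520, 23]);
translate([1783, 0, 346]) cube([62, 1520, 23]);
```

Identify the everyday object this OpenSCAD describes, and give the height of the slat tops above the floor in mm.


A bed frame. The slat-top height is 369 mm.

Four posts, four rails, and a row of slats — a bed frame. Slats sit on the rails at z = 161 + 185 = 346; with slat thickness 23, the top is 369 mm.


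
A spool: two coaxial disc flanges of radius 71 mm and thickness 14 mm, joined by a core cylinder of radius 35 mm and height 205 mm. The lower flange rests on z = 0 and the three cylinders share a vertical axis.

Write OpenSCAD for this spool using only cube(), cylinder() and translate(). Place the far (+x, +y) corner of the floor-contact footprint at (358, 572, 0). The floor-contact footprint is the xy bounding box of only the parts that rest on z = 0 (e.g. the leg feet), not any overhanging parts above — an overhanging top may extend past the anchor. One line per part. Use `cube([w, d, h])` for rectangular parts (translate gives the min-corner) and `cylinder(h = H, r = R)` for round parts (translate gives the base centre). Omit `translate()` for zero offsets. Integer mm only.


translate([287, 501, 0]) cylinder(h = 14, r = 71);
translate([287, 501, 14]) cylinder(h = 205, r = 35);
translate([287, 501, 219]) cylinder(h = 14, r = 71);


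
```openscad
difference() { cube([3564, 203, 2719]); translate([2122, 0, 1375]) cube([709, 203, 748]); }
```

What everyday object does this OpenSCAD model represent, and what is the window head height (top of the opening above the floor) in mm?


A wall with a window opening. The window head height is 2123 mm.

A wall with a rectangular opening subtracted — a window. Sill at z = 1375, opening 748 mm tall, so the head is at 1375 + 748 = 2123 mm.


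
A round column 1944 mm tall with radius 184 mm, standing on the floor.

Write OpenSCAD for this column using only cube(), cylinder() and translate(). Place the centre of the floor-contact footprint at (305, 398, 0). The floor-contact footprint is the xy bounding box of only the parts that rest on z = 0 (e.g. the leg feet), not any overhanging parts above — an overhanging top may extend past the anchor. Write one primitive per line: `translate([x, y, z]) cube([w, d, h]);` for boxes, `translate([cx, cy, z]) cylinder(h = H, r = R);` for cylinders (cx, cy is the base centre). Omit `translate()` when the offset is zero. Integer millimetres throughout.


translate([305, 398, 0]) cylinder(h = 1944, r = 184);


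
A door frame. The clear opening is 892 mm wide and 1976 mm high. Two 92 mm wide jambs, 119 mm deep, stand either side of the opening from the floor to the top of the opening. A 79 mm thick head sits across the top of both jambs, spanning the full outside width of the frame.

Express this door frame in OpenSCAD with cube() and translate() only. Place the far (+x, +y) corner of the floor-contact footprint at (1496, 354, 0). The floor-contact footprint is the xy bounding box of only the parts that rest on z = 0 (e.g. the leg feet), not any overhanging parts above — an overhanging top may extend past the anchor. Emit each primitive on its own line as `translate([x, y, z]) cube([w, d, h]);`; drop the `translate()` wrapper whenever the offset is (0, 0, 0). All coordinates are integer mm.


translate([420, 235, 0]) cube([92, 119, 1976]);
translate([1404, 235, 0]) cube([92, 119, 1976]);
translate([420, 235, 1976]) cube([1076, 119, 79]);


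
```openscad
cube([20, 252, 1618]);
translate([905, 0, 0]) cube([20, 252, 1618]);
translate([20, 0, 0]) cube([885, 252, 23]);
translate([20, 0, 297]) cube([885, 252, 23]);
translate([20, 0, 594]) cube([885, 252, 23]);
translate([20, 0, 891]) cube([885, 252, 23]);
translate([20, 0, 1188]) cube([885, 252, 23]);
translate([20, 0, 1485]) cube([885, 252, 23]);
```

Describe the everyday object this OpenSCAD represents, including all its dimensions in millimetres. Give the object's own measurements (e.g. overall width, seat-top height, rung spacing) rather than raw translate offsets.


An open bookshelf. Two side panels, each 20 mm thick, 252 mm deep and 1618 mm tall, stand 925 mm apart (outside-to-outside). Between them sit 6 shelves, each 23 mm thick and 252 mm deep, spanning the full gap between the sides. The bottom shelf rests on the floor (its underside at z = 0) and the clear gap between one shelf's top and the next shelf's underside is 274 mm.


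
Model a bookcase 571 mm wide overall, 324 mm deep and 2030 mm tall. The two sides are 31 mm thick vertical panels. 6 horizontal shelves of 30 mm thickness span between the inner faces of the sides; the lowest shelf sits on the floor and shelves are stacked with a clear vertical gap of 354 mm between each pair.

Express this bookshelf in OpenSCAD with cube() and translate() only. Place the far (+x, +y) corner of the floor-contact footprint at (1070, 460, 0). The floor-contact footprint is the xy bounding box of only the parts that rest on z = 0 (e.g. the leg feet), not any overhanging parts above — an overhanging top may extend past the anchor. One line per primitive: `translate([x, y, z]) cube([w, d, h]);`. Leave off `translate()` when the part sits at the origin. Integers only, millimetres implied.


translate([499, 136, 0]) cube([31, 324, 2030]);
translate([1039, 136, 0]) cube([31, 324, 2030]);
translate([530, 136, 0]) cube([509, 324, 30]);
translate([530, 136, 384]) cube([509, 324, 30]);
translate([530, 136, 768]) cube([509, 324, 30]);
translate([530, 136, 1152]) cube([509, 324, 30]);
translate([530, 136, 1536]) cube([509, 324, 30]);
translate([530, 136, 1920]) cube([509, 324, 30]);


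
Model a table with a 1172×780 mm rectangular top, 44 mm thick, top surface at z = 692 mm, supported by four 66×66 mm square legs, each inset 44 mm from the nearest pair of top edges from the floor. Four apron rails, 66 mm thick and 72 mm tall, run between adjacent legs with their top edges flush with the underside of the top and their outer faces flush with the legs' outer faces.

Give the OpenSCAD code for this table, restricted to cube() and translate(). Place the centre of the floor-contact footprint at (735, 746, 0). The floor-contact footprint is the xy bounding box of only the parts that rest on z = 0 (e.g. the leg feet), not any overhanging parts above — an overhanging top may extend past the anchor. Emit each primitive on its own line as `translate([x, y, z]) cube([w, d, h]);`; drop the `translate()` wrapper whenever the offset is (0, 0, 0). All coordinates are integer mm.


translate([149, 356, 648]) cube([1172, 780, 44]);
translate([193, 400, 0]) cube([66, 66, 648]);
translate([1211, 400, 0]) cube([66, 66, 648]);
translate([193, 1026, 0]) cube([66, 66, 648]);
translate([1211, 1026, 0]) cube([66, 66, 648]);
translate([259, 400, 576]) cube([952, 66, 72]);
translate([259, 1026, 576]) cube([952, 66, 72]);
translate([193, 466, 576]) cube([66, 560, 72]);
translate([1211, 466, 576]) cube([66, 560, 72]);


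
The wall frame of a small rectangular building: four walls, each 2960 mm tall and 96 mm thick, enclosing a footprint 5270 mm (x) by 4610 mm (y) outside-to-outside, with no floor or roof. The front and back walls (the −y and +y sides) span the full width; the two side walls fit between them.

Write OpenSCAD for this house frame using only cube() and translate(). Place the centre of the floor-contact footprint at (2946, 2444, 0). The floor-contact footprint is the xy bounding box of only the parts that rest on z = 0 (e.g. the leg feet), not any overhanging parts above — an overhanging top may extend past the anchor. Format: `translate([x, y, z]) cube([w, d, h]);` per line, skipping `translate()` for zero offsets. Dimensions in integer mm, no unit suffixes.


translate([311, 139, 0]) cube([5270, 96, 2960]);
translate([311, 4653, 0]) cube([5270, 96, 2960]);
translate([311, 235, 0]) cube([96, 4418, 2960]);
translate([5485, 235, 0]) cube([96, 4418, 2960]);


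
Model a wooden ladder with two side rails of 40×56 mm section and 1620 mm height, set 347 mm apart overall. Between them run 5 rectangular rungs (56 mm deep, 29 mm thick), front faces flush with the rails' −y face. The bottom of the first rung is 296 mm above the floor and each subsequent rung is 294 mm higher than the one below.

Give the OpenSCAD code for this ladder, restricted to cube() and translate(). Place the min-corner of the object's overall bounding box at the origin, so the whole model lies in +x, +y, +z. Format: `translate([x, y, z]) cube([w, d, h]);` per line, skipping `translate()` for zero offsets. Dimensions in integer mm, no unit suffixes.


// rung span = 347 - 2*40 = 267
// rung[k] z = 296 + k*294
cube([40, 56, 1620]);
translate([307, 0, 0]) cube([40, 56, 1620]);
translate([40, 0, 296]) cube([267, 56, 29]);
translate([40, 0, 590]) cube([267, 56, 29]);
translate([40, 0, 884]) cube([267, 56, 29]);
translate([40, 0, 1178]) cube([267, 56, 29]);
translate([40, 0, 1472]) cube([267, 56, 29]);


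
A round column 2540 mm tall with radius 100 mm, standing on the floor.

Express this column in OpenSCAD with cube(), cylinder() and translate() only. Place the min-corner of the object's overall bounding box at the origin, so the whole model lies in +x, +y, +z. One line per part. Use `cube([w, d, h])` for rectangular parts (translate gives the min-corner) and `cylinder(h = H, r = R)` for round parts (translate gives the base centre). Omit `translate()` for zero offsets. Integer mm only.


translate([100, 100, 0]) cylinder(h = 2540, r = 100);


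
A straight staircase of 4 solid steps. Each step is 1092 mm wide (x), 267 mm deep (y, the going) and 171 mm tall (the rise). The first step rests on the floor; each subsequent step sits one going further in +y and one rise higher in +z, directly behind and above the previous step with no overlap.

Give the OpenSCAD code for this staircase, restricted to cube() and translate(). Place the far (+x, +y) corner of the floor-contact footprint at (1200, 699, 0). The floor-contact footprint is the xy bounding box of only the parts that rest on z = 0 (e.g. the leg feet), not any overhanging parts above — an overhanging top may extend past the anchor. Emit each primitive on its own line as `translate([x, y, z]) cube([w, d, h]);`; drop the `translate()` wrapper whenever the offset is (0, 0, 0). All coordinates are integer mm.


translate([108, 432, 0]) cube([1092, 267, 171]);
translate([108, 699, 171]) cube([1092, 267, 171]);
translate([108, 966, 342]) cube([1092, 267, 171]);
translate([108, 1233, 513]) cube([1092, 267, 171]);


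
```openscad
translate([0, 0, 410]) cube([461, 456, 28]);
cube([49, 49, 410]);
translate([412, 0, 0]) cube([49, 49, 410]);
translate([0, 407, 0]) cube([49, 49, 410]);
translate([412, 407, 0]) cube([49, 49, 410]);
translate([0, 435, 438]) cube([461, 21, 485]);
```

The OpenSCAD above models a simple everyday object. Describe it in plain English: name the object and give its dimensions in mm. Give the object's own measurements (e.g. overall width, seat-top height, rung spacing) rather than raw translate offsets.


A chair. The seat is a 461×456×28 mm slab with its top at z = 438 mm, on four 49×49 mm corner legs (flush with the seat edges, standing on z = 0). A flat backrest 21 mm thick, 485 mm tall, spans the full seat width and rises from the seat top along its +y edge, rear face flush with the rear of the seat.


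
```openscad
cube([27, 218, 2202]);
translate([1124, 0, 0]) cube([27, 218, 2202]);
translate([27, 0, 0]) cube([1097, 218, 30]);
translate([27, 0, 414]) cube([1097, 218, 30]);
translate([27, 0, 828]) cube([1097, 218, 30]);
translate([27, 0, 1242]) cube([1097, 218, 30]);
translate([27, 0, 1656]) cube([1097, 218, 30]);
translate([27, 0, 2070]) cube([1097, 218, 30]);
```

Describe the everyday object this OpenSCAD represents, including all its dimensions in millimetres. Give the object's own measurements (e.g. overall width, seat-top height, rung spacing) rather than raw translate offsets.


An open bookshelf. Two side panels, each 27 mm thick, 218 mm deep and 2202 mm tall, stand 1151 mm apart (outside-to-outside). Between them sit 6 shelves, each 30 mm thick and 218 mm deep, spanning the full gap between the sides. The bottom shelf rests on the floor (its underside at z = 0) and the clear gap between one shelf's top and the next shelf's underside is 384 mm.


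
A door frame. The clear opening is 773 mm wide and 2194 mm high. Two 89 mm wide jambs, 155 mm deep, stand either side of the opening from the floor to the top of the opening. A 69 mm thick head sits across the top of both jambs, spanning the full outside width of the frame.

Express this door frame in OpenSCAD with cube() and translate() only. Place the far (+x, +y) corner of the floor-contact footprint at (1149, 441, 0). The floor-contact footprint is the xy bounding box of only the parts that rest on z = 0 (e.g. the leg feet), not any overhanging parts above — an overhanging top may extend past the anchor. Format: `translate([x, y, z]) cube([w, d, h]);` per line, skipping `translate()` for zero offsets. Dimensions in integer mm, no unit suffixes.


translate([198, 286, 0]) cube([89, 155, 2194]);
translate([1060, 286, 0]) cube([89, 155, 2194]);
translate([198, 286, 2194]) cube([951, 155, 69]);


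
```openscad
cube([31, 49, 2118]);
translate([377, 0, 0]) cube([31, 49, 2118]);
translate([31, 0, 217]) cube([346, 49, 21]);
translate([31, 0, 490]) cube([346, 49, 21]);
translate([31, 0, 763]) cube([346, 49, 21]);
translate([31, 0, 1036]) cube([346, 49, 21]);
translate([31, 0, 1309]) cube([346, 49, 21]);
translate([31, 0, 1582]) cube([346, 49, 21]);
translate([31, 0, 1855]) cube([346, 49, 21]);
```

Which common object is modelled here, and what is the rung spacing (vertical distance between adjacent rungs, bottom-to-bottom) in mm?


A ladder. The rung spacing is 273 mm.

Two tall 31×49 posts with 7 short bars between them — a ladder. Adjacent rungs sit at z = 217 and z = 490, so the spacing is 490 − 217 = 273 mm.


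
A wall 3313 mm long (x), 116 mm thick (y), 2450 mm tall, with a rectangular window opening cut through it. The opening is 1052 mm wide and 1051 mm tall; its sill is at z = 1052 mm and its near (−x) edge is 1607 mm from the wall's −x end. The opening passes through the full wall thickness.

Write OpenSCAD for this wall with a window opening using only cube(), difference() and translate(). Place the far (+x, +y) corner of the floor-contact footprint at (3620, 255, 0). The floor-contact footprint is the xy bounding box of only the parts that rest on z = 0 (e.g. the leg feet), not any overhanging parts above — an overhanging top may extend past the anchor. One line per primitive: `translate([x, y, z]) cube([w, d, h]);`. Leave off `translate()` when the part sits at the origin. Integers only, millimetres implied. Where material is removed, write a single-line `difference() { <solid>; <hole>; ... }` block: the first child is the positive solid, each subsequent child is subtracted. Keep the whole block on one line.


difference() { translate([307, 139, 0]) cube([3313, 116, 2450]); translate([1914, 139, 1052]) cube([1052, 116, 1051]); }


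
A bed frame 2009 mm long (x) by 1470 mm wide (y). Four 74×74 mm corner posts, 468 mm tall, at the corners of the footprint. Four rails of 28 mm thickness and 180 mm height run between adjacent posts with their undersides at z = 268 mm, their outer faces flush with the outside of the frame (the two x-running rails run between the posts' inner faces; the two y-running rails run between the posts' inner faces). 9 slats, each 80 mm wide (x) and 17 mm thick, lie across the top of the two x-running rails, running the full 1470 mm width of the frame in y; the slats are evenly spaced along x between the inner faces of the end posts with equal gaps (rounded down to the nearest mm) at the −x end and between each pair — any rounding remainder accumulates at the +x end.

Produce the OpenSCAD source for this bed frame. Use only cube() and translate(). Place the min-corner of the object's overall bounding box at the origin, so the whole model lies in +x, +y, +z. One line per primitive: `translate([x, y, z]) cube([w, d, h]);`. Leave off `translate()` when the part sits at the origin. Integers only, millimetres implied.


// slat z = rail_z + rail_h = 268 + 180 = 448
// slat gap = ⌊(1861 − 9·80) / 10⌋ = 114
cube([74, 74, 468]);
translate([0, 1396, 0]) cube([74, 74, 468]);
translate([1935, 0, 0]) cube([74, 74, 468]);
translate([1935, 1396, 0]) cube([74, 74, 468]);
translate([74, 0, 268]) cube([1861, 28, 180]);
translate([74, 1442, 268]) cube([1861, 28, 180]);
translate([0, 74, 268]) cube([28, 1322, 180]);
translate([1981, 74, 268]) cube([28, 1322, 180]);
translate([188, 0, 448]) cube([80, 1470, 17]);
translate([382, 0, 448]) cube([80, 1470, 17]);
translate([576, 0, 448]) cube([80, 1470, 17]);
translate([770, 0, 448]) cube([80, 1470, 17]);
translate([964, 0, 448]) cube([80, 1470, 17]);
translate([1158, 0, 448]) cube([80, 1470, 17]);
translate([1352, 0, 448]) cube([80, 1470, 17]);
translate([1546, 0, 448]) cube([80, 1470, 17]);
translate([1740, 0, 448]) cube([80, 1470, 17]);


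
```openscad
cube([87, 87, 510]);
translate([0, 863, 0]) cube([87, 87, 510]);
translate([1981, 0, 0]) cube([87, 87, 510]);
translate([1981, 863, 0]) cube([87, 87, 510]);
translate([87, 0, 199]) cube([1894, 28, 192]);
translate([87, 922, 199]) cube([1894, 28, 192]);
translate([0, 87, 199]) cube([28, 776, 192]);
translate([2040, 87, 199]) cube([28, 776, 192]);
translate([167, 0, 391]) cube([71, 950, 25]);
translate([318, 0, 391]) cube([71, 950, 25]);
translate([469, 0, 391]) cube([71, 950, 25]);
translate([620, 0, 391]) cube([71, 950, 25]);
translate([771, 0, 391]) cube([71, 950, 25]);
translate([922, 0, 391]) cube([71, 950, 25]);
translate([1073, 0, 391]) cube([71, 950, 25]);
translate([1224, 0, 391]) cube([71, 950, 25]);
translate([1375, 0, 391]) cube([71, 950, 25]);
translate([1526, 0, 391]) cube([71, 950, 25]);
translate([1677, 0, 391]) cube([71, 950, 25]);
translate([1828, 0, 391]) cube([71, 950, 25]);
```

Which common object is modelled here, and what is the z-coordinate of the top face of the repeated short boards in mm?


A bed frame. The slat-top height is 416 mm.

Four posts, four rails, and a row of slats — a bed frame. Slats sit on the rails at z = 199 + 192 = 391; with slat thickness 25, the top is 416 mm.


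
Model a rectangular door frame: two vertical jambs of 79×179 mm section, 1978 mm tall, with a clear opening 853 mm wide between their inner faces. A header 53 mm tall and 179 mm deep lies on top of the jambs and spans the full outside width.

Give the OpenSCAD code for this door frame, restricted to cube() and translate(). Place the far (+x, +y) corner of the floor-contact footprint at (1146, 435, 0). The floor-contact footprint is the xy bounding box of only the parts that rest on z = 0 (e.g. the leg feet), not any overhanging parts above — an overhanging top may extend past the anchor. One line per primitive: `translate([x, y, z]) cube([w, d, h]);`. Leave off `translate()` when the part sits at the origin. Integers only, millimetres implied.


translate([135, 256, 0]) cube([79, 179, 1978]);
translate([1067, 256, 0]) cube([79, 179, 1978]);
translate([135, 256, 1978]) cube([1011, 179, 53]);


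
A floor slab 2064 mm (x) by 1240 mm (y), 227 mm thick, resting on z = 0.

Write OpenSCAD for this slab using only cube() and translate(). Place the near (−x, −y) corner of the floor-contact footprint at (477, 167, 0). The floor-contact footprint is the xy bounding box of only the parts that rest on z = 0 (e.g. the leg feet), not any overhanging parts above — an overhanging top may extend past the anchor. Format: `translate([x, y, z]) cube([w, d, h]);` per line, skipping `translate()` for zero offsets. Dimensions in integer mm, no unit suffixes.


translate([477, 167, 0]) cube([2064, 1240, 227]);


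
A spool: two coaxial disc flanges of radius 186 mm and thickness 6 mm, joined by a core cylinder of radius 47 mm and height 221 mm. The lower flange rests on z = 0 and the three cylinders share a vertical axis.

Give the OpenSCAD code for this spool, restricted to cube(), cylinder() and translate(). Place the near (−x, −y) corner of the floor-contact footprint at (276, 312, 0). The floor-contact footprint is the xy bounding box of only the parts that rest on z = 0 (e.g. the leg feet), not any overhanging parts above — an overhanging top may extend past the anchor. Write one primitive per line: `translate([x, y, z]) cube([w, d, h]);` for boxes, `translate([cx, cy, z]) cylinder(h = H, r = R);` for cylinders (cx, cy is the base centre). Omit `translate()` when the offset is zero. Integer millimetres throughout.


translate([462, 498, 0]) cylinder(h = 6, r = 186);
translate([462, 498, 6]) cylinder(h = 221, r = 47);
translate([462, 498, 227]) cylinder(h = 6, r = 186);


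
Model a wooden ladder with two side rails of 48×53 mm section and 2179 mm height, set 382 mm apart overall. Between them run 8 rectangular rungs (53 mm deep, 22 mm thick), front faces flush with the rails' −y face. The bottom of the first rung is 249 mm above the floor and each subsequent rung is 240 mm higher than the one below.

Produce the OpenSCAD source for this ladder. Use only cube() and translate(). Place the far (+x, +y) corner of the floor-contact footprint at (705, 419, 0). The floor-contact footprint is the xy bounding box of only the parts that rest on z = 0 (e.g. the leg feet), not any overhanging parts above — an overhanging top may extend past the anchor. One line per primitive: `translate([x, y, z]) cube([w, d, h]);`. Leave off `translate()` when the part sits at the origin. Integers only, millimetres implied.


translate([323, 366, 0]) cube([48, 53, 2179]);
translate([657, 366, 0]) cube([48, 53, 2179]);
translate([371, 366, 249]) cube([286, 53, 22]);
translate([371, 366, 489]) cube([286, 53, 22]);
translate([371, 366, 729]) cube([286, 53, 22]);
translate([371, 366, 969]) cube([286, 53, 22]);
translate([371, 366, 1209]) cube([286, 53, 22]);
translate([371, 366, 1449]) cube([286, 53, 22]);
translate([371, 366, 1689]) cube([286, 53, 22]);
translate([371, 366, 1929]) cube([286, 53, 22]);


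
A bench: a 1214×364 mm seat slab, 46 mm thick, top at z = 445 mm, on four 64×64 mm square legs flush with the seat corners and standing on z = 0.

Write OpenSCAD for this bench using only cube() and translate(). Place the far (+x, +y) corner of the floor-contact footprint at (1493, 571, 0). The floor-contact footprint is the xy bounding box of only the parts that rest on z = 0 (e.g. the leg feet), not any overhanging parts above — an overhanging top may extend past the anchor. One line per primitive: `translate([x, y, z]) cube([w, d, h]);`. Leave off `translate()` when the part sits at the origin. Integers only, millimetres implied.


translate([279, 207, 399]) cube([1214, 364, 46]);
translate([279, 207, 0]) cube([64, 64, 399]);
translate([279, 507, 0]) cube([64, 64, 399]);
translate([1429, 207, 0]) cube([64, 64, 399]);
translate([1429, 507, 0]) cube([64, 64, 399]);


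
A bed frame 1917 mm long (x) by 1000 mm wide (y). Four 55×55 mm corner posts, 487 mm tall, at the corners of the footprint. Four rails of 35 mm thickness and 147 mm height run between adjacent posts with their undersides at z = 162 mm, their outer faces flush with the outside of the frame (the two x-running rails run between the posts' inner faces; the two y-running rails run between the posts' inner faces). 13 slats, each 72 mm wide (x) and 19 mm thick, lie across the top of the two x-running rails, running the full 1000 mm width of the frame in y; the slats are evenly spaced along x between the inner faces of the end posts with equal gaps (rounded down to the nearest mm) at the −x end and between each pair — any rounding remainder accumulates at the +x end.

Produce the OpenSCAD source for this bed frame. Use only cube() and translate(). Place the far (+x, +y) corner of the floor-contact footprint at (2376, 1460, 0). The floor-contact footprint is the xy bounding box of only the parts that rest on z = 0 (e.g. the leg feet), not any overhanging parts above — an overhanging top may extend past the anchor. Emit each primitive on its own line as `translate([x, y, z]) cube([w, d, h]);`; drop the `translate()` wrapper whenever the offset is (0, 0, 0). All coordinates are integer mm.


// slat z = rail_z + rail_h = 162 + 147 = 309
// slat gap = ⌊(1807 − 13·72) / 14⌋ = 62
translate([459, 460, 0]) cube([55, 55, 487]);
translate([459, 1405, 0]) cube([55, 55, 487]);
translate([2321, 460, 0]) cube([55, 55, 487]);
translate([2321, 1405, 0]) cube([55, 55, 487]);
translate([514, 460, 162]) cube([1807, 35, 147]);
translate([514, 1425, 162]) cube([1807, 35, 147]);
translate([459, 515, 162]) cube([35, 890, 147]);
translate([2341, 515, 162]) cube([35, 890, 147]);
translate([576, 460, 309]) cube([72, 1000, 19]);
translate([710, 460, 309]) cube([72, 1000, 19]);
translate([844, 460, 309]) cube([72, 1000, 19]);
translate([978, 460, 309]) cube([72, 1000, 19]);
translate([1112, 460, 309]) cube([72, 1000, 19]);
translate([1246, 460, 309]) cube([72, 1000, 19]);
translate([1380, 460, 309]) cube([72, 1000, 19]);
translate([1514, 460, 309]) cube([72, 1000, 19]);
translate([1648, 460, 309]) cube([72, 1000, 19]);
translate([1782, 460, 309]) cube([72, 1000, 19]);
translate([1916, 460, 309]) cube([72, 1000, 19]);
translate([2050, 460, 309]) cube([72, 1000, 19]);
translate([2184, 460, 309]) cube([72, 1000, 19]);


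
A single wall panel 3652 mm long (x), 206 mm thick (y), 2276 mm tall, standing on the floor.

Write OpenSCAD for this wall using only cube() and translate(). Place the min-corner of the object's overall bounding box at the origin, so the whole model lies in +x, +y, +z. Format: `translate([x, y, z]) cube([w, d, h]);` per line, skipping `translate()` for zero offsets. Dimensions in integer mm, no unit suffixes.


cube([3652, 206, 2276]);


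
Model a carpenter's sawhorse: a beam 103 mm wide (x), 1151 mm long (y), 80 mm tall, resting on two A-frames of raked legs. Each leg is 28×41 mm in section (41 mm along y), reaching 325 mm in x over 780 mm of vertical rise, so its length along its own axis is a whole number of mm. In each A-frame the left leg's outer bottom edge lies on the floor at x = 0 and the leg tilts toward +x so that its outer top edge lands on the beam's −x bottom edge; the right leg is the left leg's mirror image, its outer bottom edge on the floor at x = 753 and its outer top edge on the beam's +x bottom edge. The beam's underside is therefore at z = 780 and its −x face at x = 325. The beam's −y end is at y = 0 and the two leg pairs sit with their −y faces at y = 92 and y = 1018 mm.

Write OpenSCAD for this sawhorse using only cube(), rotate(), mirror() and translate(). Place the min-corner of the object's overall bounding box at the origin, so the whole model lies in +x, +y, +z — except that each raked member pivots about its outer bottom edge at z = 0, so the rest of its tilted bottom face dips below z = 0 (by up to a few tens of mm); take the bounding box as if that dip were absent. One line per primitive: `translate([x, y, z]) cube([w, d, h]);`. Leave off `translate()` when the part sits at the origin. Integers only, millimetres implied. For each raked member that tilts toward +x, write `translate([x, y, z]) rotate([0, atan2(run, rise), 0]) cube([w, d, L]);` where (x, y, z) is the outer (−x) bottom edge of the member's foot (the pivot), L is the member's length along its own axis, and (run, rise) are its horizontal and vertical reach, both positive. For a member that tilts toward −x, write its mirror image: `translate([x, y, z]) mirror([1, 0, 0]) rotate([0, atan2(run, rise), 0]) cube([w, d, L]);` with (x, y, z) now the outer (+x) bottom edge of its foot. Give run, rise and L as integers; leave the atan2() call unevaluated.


translate([325, 0, 780]) cube([103, 1151, 80]);
translate([0, 92, 0]) rotate([0, atan2(325, 780), 0]) cube([28, 41, 845]);
translate([753, 92, 0]) mirror([1, 0, 0]) rotate([0, atan2(325, 780), 0]) cube([28, 41, 845]);
translate([0, 1018, 0]) rotate([0, atan2(325, 780), 0]) cube([28, 41, 845]);
translate([753, 1018, 0]) mirror([1, 0, 0]) rotate([0, atan2(325, 780), 0]) cube([28, 41, 845]);


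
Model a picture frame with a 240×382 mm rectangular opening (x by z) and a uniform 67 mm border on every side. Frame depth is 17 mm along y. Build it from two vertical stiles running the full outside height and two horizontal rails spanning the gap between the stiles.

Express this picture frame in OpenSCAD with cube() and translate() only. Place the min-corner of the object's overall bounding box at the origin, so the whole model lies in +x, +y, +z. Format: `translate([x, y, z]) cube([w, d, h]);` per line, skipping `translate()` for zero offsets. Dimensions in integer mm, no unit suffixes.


cube([67, 17, 516]);
translate([307, 0, 0]) cube([67, 17, 516]);
translate([67, 0, 0]) cube([240, 17, 67]);
translate([67, 0, 449]) cube([240, 17, 67]);


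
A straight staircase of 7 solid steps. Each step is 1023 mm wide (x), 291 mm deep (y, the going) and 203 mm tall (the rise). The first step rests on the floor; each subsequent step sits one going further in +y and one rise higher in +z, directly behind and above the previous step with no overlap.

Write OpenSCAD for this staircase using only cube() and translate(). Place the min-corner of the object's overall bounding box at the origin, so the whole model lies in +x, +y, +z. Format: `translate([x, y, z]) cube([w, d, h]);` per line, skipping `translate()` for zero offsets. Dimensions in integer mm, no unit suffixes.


cube([1023, 291, 203]);
translate([0, 291, 203]) cube([1023, 291, 203]);
translate([0, 582, 406]) cube([1023, 291, 203]);
translate([0, 873, 609]) cube([1023, 291, 203]);
translate([0, 1164, 812]) cube([1023, 291, 203]);
translate([0, 1455, 1015]) cube([1023, 291, 203]);
translate([0, 1746, 1218]) cube([1023, 291, 203]);


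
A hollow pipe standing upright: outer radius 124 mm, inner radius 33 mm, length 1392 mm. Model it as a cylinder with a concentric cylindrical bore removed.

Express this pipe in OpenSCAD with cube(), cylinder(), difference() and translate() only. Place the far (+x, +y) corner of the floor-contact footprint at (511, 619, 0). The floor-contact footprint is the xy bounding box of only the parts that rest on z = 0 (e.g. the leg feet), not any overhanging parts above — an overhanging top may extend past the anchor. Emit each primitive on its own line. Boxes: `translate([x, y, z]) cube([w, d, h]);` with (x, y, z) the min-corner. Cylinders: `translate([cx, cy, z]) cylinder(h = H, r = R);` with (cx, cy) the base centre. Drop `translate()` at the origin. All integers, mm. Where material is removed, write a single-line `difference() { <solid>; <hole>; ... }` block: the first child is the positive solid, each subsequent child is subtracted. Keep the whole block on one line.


difference() { translate([387, 495, 0]) cylinder(h = 1392, r = 124); translate([387, 495, 0]) cylinder(h = 1392, r = 33); }


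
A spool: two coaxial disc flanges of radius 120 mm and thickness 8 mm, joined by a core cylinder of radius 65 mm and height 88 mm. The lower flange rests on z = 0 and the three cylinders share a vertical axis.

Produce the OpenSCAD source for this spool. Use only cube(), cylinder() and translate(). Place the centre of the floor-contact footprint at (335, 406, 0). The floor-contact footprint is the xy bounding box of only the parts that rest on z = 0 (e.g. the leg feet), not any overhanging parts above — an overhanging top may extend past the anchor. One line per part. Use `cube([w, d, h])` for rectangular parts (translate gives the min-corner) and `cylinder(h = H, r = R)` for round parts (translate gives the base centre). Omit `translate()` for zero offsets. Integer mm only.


translate([335, 406, 0]) cylinder(h = 8, r = 120);
translate([335, 406, 8]) cylinder(h = 88, r = 65);
translate([335, 406, 96]) cylinder(h = 8, r = 120);


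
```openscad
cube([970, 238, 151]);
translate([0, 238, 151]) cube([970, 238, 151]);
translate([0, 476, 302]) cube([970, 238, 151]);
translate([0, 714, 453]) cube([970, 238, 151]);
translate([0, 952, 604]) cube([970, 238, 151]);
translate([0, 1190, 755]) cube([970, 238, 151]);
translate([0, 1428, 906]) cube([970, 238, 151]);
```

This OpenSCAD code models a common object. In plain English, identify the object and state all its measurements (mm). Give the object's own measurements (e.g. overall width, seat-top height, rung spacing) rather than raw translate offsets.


A straight staircase of 7 solid steps. Each step is 970 mm wide (x), 238 mm deep (y, the going) and 151 mm tall (the rise). The first step rests on the floor; each subsequent step sits one going further in +y and one rise higher in +z, directly behind and above the previous step with no overlap.


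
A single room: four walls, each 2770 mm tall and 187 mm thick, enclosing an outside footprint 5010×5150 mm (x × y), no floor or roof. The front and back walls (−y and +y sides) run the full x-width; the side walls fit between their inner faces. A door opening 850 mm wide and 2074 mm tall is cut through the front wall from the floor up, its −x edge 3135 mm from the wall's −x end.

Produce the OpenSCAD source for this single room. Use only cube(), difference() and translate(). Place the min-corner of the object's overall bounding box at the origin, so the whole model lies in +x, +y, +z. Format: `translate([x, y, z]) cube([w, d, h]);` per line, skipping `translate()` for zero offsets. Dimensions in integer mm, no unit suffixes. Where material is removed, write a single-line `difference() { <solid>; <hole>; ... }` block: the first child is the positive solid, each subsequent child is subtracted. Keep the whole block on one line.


difference() { cube([5010, 187, 2770]); translate([3135, 0, 0]) cube([850, 187, 2074]); }
translate([0, 4963, 0]) cube([5010, 187, 2770]);
translate([0, 187, 0]) cube([187, 4776, 2770]);
translate([4823, 187, 0]) cube([187, 4776, 2770]);


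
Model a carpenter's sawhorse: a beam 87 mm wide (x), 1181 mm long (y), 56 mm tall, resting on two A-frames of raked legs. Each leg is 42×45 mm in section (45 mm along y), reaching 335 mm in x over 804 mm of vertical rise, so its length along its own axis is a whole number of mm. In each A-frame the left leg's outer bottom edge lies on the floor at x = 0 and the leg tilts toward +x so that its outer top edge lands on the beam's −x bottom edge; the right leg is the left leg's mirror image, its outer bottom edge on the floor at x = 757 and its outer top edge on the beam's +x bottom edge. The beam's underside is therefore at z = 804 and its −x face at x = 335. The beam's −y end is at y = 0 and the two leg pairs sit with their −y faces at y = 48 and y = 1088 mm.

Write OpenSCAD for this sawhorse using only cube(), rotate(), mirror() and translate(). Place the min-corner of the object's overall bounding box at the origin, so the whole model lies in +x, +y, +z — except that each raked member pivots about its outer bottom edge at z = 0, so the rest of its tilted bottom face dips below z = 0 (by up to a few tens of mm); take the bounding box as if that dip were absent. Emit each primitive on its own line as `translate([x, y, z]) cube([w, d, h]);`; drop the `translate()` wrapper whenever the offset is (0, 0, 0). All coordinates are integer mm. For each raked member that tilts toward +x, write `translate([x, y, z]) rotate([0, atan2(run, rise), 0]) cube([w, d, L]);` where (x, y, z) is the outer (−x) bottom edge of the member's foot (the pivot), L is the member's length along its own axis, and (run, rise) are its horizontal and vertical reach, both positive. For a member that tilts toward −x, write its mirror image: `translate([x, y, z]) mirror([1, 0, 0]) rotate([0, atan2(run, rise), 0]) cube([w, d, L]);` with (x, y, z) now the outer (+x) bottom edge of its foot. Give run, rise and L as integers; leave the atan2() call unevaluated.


// leg length = √(335² + 804²) = 871
// right-leg outer foot x = 2·335 + 87 = 757
// beam min-corner = (335, 0, 804)
translate([335, 0, 804]) cube([87, 1181, 56]);
translate([0, 48, 0]) rotate([0, atan2(335, 804), 0]) cube([42, 45, 871]);
translate([757, 48, 0]) mirror([1, 0, 0]) rotate([0, atan2(335, 804), 0]) cube([42, 45, 871]);
translate([0, 1088, 0]) rotate([0, atan2(335, 804), 0]) cube([42, 45, 871]);
translate([757, 1088, 0]) mirror([1, 0, 0]) rotate([0, atan2(335, 804), 0]) cube([42, 45, 871]);


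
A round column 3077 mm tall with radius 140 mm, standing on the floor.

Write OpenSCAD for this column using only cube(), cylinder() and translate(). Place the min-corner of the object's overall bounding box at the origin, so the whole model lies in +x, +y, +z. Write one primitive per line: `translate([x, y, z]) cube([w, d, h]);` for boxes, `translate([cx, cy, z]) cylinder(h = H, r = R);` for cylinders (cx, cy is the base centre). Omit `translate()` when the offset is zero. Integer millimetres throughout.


translate([140, 140, 0]) cylinder(h = 3077, r = 140);


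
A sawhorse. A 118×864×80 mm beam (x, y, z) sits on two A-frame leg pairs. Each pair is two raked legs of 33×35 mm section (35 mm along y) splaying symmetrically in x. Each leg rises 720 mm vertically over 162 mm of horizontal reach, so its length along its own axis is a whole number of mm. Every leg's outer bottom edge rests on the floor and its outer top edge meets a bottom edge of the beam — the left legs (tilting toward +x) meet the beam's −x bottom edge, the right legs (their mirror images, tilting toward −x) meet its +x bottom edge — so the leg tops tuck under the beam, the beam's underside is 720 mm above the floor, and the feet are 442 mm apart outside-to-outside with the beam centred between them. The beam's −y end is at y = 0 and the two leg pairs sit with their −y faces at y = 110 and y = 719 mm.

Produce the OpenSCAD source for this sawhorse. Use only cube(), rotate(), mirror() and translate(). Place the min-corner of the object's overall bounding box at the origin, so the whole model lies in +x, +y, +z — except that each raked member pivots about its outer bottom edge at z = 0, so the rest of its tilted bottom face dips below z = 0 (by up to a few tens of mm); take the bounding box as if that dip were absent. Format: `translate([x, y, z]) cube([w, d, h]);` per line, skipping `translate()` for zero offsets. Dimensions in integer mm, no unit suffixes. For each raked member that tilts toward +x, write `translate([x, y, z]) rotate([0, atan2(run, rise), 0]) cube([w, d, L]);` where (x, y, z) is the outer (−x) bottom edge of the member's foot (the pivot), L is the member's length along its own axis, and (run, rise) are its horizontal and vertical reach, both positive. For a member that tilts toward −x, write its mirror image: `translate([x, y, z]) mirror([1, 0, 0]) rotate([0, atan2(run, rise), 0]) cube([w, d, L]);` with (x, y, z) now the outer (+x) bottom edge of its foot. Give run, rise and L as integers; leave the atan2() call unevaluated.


// leg length = √(162² + 720²) = 738
// right-leg outer foot x = 2·162 + 118 = 442
// beam min-corner = (162, 0, 720)
translate([162, 0, 720]) cube([118, 864, 80]);
translate([0, 110, 0]) rotate([0, atan2(162, 720), 0]) cube([33, 35, 738]);
translate([442, 110, 0]) mirror([1, 0, 0]) rotate([0, atan2(162, 720), 0]) cube([33, 35, 738]);
translate([0, 719, 0]) rotate([0, atan2(162, 720), 0]) cube([33, 35, 738]);
translate([442, 719, 0]) mirror([1, 0, 0]) rotate([0, atan2(162, 720), 0]) cube([33, 35, 738]);
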